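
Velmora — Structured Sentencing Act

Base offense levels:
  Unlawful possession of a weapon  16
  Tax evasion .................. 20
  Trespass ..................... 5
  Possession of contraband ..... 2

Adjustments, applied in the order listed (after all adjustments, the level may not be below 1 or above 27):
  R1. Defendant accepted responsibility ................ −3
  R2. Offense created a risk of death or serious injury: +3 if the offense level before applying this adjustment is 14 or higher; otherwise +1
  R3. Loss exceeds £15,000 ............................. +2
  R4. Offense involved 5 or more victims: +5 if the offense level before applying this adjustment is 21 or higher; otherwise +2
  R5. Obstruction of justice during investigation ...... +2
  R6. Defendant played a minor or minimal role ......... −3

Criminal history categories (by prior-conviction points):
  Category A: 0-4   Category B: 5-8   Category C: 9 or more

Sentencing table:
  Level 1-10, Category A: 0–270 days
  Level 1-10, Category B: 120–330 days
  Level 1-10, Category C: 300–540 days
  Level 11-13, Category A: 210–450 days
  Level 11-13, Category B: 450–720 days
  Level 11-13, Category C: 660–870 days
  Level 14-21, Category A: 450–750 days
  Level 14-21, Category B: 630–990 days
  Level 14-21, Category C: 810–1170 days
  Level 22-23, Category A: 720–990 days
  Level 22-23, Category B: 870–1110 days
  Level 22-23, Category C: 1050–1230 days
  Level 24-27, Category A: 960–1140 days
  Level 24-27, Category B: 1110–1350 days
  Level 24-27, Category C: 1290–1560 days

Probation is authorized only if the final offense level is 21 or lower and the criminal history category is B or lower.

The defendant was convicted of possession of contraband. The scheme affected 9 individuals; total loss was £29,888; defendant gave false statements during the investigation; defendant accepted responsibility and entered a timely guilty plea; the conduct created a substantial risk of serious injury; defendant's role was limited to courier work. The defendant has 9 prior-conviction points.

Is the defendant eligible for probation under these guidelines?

Base offense level for possession of contraband: 2.
R1 applies: 2 − 3 = -1.
R2 applies (level before this adjustment is -1 < 14, so +1): -1 + 1 = 0.
R3 applies: 0 + 2 = 2.
R4 applies (level before this adjustment is 2 < 21, so +2): 2 + 2 = 4.
R5 applies: 4 + 2 = 6.
R6 applies: 6 − 3 = 3.
Final offense level: 3.
Criminal history: 9 prior points → Category C (9+).
Level 3 falls in the 1-10 band.
Grid: Level 1-10 × Category C = 300-540 days.
Probation check: level 3 ≤ 21 and category C > B → not eligible.

No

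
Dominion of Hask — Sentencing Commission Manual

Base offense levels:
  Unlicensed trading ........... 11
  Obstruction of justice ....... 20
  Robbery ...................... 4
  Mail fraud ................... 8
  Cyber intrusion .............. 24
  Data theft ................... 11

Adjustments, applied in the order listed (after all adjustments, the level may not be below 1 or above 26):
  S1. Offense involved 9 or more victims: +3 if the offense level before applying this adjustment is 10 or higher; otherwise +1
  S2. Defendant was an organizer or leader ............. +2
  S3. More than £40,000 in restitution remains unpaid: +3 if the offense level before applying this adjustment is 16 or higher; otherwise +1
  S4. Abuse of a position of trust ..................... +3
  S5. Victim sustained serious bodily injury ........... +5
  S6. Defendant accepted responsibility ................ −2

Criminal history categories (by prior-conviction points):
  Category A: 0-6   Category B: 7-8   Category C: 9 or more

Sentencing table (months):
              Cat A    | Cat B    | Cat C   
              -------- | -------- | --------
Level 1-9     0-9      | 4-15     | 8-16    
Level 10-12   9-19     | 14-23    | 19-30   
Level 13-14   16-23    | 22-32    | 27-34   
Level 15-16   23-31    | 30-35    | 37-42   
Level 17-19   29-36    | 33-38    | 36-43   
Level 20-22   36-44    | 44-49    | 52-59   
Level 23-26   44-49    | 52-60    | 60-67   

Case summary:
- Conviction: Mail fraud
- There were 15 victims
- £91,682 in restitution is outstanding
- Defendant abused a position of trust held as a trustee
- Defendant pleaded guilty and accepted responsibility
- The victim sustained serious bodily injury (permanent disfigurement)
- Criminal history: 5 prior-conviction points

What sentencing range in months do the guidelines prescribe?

23-31 months

Base offense level for mail fraud: 8.
S1 applies (level before this adjustment is 8 < 10, so +1): 8 + 1 = 9.
S2 does not apply.
S3 applies (level before this adjustment is 9 < 16, so +1): 9 + 1 = 10.
S4 applies: 10 + 3 = 13.
S5 applies: 13 + 5 = 18.
S6 applies: 18 − 2 = 16.
Final offense level: 16.
Criminal history: 5 prior points → Category A (0-6).
Level 16 falls in the 15-16 band.
Grid: Level 15-16 × Category A = 23-31 months.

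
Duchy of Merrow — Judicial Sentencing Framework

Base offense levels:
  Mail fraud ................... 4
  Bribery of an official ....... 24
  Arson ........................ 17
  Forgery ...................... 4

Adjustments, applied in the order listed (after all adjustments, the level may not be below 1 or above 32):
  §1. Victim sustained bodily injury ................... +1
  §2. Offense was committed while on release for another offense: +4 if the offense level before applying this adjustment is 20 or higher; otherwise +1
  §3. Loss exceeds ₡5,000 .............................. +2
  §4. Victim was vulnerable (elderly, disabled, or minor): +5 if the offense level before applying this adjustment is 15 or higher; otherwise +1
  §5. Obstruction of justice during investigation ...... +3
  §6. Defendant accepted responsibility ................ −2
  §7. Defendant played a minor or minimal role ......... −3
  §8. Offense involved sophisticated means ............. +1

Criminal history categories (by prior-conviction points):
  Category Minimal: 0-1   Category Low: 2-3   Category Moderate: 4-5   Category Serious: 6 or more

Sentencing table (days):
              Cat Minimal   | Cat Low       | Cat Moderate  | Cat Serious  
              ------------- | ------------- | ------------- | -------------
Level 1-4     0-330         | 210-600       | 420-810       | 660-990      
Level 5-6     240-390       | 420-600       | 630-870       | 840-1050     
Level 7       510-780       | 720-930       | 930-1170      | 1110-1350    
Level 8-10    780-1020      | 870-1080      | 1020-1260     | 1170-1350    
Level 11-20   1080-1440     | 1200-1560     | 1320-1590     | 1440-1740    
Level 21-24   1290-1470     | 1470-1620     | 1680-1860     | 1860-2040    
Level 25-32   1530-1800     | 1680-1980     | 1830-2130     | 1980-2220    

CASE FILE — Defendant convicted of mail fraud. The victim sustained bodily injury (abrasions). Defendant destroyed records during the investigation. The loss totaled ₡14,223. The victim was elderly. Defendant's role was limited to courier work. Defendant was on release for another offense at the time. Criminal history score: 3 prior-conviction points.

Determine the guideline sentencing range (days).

Base offense level for mail fraud: 4.
§1 applies: 4 + 1 = 5.
§2 applies (level before this adjustment is 5 < 20, so +1): 5 + 1 = 6.
§3 applies: 6 + 2 = 8.
§4 applies (level before this adjustment is 8 < 15, so +1): 8 + 1 = 9.
§5 applies: 9 + 3 = 12.
§6 does not apply.
§7 applies: 12 − 3 = 9.
§8 does not apply.
Final offense level: 9.
Criminal history: 3 prior points → Category Low (2-3).
Level 9 falls in the 8-10 band.
Grid: Level 8-10 × Category Low = 870-1080 days.

870-1080 days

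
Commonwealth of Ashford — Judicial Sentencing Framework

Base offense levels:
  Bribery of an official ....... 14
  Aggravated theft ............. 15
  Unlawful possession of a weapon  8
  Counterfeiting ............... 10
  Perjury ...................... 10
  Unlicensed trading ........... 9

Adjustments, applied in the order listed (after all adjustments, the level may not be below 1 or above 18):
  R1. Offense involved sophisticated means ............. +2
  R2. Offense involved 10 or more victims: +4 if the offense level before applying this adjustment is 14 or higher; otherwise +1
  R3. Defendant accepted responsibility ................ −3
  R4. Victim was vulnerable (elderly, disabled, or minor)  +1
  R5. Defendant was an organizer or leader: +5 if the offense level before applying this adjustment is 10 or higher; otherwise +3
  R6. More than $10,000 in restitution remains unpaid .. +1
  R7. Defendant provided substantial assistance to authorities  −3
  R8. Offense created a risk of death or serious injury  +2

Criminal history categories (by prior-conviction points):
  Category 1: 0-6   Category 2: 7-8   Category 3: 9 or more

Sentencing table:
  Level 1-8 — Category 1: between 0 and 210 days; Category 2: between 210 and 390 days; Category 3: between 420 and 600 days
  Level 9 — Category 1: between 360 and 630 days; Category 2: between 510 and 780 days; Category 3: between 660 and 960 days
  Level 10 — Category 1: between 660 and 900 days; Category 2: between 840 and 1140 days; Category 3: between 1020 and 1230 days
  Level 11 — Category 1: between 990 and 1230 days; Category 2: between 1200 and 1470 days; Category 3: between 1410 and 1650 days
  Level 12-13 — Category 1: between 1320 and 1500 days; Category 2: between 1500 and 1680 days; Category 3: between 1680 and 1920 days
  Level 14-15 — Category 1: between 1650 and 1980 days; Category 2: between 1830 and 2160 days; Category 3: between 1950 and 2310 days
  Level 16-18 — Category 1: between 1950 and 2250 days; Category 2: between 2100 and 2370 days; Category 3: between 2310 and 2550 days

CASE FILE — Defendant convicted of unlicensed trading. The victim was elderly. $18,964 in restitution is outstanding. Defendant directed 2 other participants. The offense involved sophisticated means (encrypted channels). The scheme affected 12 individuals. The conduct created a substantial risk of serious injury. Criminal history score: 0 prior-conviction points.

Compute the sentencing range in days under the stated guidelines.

Base offense level for unlicensed trading: 9.
R1 applies: 9 + 2 = 11.
R2 applies (level before this adjustment is 11 < 14, so +1): 11 + 1 = 12.
R3 does not apply.
R4 applies: 12 + 1 = 13.
R5 applies (level before this adjustment is 13 ≥ 10, so +5): 13 + 5 = 18.
R6 applies: 18 + 1 = 19.
R8 applies: 19 + 2 = 21.
Level 21 exceeds the maximum of 18; capped at 18.
Final offense level: 18.
Criminal history: 0 prior points → Category 1 (0-6).
Level 18 falls in the 16-18 band.
Grid: Level 16-18 × Category 1 = 1950-2250 days.

1950-2250 days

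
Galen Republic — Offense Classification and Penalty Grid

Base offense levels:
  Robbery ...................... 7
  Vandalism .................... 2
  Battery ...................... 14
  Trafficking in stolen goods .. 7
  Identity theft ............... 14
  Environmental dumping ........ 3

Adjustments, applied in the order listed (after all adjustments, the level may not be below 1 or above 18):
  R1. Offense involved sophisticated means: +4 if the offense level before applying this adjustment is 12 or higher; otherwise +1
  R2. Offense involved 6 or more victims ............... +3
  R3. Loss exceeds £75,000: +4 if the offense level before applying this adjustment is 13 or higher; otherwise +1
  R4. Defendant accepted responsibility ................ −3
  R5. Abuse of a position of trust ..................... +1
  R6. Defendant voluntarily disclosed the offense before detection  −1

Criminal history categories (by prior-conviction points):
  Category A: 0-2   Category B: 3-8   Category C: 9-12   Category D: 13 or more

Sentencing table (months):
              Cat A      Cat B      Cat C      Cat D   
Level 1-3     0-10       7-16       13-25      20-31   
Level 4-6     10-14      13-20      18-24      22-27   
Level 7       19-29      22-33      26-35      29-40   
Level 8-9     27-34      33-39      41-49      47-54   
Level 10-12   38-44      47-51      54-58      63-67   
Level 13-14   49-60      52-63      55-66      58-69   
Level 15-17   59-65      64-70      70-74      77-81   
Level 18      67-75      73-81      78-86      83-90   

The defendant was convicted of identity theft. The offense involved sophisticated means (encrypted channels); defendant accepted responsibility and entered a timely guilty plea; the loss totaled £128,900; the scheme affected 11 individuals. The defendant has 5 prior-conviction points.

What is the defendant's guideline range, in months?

73-81 months

Base offense level for identity theft: 14.
R1 applies (level before this adjustment is 14 ≥ 12, so +4): 14 + 4 = 18.
R2 applies: 18 + 3 = 21.
R3 applies (level before this adjustment is 21 ≥ 13, so +4): 21 + 4 = 25.
R4 applies: 25 − 3 = 22.
Level 22 exceeds the maximum of 18; capped at 18.
Final offense level: 18.
Criminal history: 5 prior points → Category B (3-8).
Level 18 falls in the 18 band.
Grid: Level 18 × Category B = 73-81 months.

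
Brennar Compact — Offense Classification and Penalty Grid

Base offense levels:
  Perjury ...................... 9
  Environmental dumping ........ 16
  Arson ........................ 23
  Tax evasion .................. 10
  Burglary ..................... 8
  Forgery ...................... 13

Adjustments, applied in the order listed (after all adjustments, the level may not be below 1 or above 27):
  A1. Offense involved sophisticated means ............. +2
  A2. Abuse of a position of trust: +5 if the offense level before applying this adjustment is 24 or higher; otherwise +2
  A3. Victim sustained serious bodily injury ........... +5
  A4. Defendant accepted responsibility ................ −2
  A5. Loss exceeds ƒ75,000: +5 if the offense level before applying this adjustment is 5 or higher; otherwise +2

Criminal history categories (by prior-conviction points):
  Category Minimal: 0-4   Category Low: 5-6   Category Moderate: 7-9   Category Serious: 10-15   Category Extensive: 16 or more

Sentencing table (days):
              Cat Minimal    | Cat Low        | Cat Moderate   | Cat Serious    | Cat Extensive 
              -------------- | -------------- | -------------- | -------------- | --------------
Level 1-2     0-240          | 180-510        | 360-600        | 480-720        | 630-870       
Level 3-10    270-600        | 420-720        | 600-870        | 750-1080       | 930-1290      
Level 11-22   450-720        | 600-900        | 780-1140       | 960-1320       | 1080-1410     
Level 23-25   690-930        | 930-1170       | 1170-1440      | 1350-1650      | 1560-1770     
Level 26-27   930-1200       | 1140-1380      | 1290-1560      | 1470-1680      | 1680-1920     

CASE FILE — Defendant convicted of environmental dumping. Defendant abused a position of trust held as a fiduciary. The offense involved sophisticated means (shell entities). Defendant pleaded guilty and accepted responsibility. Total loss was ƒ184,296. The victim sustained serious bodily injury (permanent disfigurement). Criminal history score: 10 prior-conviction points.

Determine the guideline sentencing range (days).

1470-1680 days

Base offense level for environmental dumping: 16.
A1 applies: 16 + 2 = 18.
A2 applies (level before this adjustment is 18 < 24, so +2): 18 + 2 = 20.
A3 applies: 20 + 5 = 25.
A4 applies: 25 − 2 = 23.
A5 applies (level before this adjustment is 23 ≥ 5, so +5): 23 + 5 = 28.
Level 28 exceeds the maximum of 27; capped at 27.
Final offense level: 27.
Criminal history: 10 prior points → Category Serious (10-15).
Level 27 falls in the 26-27 band.
Grid: Level 26-27 × Category Serious = 1470-1680 days.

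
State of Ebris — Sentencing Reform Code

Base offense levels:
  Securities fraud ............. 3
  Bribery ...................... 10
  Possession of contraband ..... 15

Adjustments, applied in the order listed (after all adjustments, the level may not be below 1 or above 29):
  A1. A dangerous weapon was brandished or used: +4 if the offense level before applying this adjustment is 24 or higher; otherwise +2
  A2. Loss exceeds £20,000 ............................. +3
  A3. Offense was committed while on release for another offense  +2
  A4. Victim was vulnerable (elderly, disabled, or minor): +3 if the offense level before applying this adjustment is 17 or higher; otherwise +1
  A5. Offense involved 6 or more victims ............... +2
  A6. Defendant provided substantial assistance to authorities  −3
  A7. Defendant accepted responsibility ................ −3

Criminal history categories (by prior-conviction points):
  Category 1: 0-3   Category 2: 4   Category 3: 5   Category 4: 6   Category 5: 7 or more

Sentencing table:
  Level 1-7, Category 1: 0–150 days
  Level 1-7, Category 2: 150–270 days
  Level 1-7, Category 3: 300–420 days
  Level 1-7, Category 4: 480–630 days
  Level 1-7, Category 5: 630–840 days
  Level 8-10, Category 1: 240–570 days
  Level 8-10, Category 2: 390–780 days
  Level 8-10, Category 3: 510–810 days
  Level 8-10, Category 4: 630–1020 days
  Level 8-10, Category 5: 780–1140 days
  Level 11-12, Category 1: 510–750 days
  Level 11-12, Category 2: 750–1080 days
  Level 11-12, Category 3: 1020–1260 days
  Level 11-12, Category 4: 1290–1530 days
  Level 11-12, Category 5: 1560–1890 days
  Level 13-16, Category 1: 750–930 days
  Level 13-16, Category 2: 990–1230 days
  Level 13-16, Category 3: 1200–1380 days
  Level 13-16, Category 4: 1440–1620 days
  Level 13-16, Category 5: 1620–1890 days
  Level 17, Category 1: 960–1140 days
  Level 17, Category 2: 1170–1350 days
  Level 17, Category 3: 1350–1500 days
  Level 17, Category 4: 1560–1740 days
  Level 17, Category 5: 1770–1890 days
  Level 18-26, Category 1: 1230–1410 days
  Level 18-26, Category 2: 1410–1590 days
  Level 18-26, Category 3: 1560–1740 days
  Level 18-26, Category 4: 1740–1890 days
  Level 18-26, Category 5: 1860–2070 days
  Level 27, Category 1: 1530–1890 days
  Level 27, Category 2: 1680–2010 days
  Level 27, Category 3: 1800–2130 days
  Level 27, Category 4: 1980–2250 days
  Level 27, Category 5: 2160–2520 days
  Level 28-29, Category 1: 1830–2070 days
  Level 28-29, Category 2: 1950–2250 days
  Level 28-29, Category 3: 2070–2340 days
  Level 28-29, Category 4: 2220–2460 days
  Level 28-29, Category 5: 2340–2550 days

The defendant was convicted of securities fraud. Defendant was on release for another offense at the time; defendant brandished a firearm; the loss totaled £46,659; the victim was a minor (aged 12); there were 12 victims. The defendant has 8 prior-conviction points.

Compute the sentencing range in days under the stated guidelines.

Base offense level for securities fraud: 3.
A1 applies (level before this adjustment is 3 < 24, so +2): 3 + 2 = 5.
A2 applies: 5 + 3 = 8.
A3 applies: 8 + 2 = 10.
A4 applies (level before this adjustment is 10 < 17, so +1): 10 + 1 = 11.
A5 applies: 11 + 2 = 13.
A6 does not apply.
Final offense level: 13.
Criminal history: 8 prior points → Category 5 (7+).
Level 13 falls in the 13-16 band.
Grid: Level 13-16 × Category 5 = 1620-1890 days.

1620-1890 days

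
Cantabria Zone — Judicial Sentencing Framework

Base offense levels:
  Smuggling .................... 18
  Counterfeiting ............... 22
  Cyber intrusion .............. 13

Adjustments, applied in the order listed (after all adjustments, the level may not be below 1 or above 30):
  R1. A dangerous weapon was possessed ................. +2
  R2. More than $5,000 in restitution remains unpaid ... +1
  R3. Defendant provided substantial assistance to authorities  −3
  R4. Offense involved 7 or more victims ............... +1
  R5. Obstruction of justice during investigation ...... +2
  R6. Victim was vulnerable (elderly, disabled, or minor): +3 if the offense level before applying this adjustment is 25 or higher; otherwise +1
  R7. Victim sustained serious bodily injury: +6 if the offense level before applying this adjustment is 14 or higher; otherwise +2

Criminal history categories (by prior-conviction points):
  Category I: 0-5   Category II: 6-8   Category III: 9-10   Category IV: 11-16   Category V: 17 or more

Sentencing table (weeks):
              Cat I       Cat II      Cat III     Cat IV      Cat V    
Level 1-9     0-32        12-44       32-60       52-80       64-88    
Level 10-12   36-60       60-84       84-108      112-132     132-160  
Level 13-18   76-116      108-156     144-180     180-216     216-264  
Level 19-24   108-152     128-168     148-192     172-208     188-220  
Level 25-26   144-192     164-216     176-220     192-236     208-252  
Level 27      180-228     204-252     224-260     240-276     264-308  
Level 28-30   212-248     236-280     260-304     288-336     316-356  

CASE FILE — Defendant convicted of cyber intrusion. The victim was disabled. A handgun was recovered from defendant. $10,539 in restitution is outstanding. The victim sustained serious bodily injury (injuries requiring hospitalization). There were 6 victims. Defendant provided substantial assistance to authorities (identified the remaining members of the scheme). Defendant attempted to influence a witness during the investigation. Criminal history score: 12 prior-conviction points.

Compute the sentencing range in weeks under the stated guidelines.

172-208 weeks

Base offense level for cyber intrusion: 13.
R1 applies: 13 + 2 = 15.
R2 applies: 15 + 1 = 16.
R3 applies: 16 − 3 = 13.
R4 does not apply.
R5 applies: 13 + 2 = 15.
R6 applies (level before this adjustment is 15 < 25, so +1): 15 + 1 = 16.
R7 applies (level before this adjustment is 16 ≥ 14, so +6): 16 + 6 = 22.
Final offense level: 22.
Criminal history: 12 prior points → Category IV (11-16).
Level 22 falls in the 19-24 band.
Grid: Level 19-24 × Category IV = 172-208 weeks.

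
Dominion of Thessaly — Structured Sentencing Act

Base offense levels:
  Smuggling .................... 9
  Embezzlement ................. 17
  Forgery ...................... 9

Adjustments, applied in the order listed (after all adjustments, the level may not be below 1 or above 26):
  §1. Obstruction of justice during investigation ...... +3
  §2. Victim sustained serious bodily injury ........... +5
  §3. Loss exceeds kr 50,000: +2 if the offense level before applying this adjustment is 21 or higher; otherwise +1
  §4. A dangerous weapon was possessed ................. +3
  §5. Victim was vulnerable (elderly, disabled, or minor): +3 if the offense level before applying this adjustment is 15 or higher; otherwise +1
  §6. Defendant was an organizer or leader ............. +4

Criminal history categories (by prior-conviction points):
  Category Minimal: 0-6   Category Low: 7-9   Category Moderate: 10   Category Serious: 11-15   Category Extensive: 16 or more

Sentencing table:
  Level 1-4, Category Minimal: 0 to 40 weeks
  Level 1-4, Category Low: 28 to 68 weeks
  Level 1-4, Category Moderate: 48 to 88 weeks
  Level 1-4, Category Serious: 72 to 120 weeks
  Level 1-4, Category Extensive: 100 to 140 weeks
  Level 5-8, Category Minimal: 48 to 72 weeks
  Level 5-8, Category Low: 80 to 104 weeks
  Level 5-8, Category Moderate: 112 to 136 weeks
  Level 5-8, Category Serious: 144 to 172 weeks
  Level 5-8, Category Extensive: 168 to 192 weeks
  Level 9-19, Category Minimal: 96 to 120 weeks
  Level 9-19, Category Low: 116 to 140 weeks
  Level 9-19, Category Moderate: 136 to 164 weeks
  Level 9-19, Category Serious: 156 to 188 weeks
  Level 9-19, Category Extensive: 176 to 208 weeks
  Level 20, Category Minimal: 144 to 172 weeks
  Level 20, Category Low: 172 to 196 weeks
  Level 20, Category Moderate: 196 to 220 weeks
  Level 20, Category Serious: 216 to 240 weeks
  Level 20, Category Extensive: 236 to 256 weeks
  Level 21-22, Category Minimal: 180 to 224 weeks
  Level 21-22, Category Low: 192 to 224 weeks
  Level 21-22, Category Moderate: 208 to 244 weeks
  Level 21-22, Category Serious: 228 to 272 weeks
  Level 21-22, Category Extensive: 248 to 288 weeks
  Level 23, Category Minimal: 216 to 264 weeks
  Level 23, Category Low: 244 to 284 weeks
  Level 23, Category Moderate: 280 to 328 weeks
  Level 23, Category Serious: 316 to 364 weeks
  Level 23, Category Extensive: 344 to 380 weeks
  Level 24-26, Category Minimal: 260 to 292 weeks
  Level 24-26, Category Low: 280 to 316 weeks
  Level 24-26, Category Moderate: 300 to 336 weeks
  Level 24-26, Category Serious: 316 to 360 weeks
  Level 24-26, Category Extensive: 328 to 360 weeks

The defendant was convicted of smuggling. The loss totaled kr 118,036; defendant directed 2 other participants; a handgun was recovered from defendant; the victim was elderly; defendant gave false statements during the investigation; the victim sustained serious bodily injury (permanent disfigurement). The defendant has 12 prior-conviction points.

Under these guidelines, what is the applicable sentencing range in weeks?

316-360 weeks

Base offense level for smuggling: 9.
§1 applies: 9 + 3 = 12.
§2 applies: 12 + 5 = 17.
§3 applies (level before this adjustment is 17 < 21, so +1): 17 + 1 = 18.
§4 applies: 18 + 3 = 21.
§5 applies (level before this adjustment is 21 ≥ 15, so +3): 21 + 3 = 24.
§6 applies: 24 + 4 = 28.
Level 28 exceeds the maximum of 26; capped at 26.
Final offense level: 26.
Criminal history: 12 prior points → Category Serious (11-15).
Level 26 falls in the 24-26 band.
Grid: Level 24-26 × Category Serious = 316-360 weeks.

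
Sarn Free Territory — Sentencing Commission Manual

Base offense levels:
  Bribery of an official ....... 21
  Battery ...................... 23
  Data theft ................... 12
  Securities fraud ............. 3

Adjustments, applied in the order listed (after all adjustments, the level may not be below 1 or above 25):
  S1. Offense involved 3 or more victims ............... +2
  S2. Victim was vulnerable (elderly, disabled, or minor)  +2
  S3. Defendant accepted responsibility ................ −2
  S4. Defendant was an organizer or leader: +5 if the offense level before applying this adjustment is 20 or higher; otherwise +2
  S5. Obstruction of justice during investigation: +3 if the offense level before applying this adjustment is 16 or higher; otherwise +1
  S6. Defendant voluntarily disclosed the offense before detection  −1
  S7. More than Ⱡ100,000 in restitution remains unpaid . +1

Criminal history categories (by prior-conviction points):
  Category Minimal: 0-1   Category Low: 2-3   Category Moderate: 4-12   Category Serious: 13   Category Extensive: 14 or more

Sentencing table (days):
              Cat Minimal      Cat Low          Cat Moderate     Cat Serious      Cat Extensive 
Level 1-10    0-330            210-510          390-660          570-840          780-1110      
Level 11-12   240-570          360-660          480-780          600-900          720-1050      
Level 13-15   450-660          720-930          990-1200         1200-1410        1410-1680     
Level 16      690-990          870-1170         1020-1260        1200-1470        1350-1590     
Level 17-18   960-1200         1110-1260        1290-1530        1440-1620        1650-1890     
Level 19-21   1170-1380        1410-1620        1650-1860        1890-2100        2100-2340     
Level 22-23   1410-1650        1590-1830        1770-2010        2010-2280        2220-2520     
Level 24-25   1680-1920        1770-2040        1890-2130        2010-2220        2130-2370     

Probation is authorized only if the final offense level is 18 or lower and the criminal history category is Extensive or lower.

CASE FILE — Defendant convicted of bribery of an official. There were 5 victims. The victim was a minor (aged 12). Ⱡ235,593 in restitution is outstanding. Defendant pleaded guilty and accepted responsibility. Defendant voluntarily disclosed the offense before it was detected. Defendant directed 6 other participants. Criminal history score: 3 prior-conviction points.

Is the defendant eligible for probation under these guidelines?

Base offense level for bribery of an official: 21.
S1 applies: 21 + 2 = 23.
S2 applies: 23 + 2 = 25.
S3 applies: 25 − 2 = 23.
S4 applies (level before this adjustment is 23 ≥ 20, so +5): 23 + 5 = 28.
S6 applies: 28 − 1 = 27.
S7 applies: 27 + 1 = 28.
Level 28 exceeds the maximum of 25; capped at 25.
Final offense level: 25.
Criminal history: 3 prior points → Category Low (2-3).
Level 25 falls in the 24-25 band.
Grid: Level 24-25 × Category Low = 1770-2040 days.
Probation check: level 25 > 18 and category Low ≤ Extensive → not eligible.

No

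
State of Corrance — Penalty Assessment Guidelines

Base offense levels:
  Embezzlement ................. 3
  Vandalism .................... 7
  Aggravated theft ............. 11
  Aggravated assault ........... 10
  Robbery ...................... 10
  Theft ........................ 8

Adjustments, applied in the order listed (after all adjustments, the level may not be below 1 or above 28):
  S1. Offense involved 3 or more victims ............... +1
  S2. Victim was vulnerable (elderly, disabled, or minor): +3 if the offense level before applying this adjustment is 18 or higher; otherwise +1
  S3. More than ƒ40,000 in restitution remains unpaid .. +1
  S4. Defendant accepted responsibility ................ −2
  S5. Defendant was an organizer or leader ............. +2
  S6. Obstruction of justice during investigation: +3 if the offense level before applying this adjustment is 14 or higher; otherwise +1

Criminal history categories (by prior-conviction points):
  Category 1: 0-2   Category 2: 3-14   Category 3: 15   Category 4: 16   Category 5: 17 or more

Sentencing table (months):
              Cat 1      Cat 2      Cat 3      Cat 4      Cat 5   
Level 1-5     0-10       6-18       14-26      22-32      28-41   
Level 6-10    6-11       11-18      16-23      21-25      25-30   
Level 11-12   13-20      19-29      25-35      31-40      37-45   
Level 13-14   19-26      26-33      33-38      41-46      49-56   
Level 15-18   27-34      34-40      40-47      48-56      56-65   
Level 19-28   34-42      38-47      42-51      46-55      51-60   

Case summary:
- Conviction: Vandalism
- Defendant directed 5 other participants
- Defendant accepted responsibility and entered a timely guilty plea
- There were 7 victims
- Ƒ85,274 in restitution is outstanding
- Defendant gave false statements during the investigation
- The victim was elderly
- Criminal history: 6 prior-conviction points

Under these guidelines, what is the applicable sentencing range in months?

Base offense level for vandalism: 7.
S1 applies: 7 + 1 = 8.
S2 applies (level before this adjustment is 8 < 18, so +1): 8 + 1 = 9.
S3 applies: 9 + 1 = 10.
S4 applies: 10 − 2 = 8.
S5 applies: 8 + 2 = 10.
S6 applies (level before this adjustment is 10 < 14, so +1): 10 + 1 = 11.
Final offense level: 11.
Criminal history: 6 prior points → Category 2 (3-14).
Level 11 falls in the 11-12 band.
Grid: Level 11-12 × Category 2 = 19-29 months.

19-29 months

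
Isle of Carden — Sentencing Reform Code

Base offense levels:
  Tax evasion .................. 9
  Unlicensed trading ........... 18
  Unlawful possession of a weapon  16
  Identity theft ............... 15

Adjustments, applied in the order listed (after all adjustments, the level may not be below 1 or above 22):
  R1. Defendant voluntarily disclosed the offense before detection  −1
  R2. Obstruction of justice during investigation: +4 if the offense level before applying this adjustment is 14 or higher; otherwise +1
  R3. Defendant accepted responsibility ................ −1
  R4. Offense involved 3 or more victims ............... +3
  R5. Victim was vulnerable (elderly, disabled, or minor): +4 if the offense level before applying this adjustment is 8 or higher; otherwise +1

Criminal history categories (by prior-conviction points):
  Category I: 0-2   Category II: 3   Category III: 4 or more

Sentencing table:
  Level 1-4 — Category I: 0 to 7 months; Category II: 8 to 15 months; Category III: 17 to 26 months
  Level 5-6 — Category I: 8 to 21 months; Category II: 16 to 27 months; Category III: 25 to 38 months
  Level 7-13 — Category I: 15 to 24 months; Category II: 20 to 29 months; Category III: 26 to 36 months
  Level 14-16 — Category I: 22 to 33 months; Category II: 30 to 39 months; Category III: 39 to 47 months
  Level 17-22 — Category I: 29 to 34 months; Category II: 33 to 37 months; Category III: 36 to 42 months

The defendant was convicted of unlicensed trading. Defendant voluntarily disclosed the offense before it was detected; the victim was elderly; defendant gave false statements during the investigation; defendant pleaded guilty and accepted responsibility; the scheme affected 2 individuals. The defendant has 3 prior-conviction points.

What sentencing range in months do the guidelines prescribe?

Base offense level for unlicensed trading: 18.
R1 applies: 18 − 1 = 17.
R2 applies (level before this adjustment is 17 ≥ 14, so +4): 17 + 4 = 21.
R3 applies: 21 − 1 = 20.
R5 applies (level before this adjustment is 20 ≥ 8, so +4): 20 + 4 = 24.
Level 24 exceeds the maximum of 22; capped at 22.
Final offense level: 22.
Criminal history: 3 prior points → Category II (3).
Level 22 falls in the 17-22 band.
Grid: Level 17-22 × Category II = 33-37 months.

33-37 months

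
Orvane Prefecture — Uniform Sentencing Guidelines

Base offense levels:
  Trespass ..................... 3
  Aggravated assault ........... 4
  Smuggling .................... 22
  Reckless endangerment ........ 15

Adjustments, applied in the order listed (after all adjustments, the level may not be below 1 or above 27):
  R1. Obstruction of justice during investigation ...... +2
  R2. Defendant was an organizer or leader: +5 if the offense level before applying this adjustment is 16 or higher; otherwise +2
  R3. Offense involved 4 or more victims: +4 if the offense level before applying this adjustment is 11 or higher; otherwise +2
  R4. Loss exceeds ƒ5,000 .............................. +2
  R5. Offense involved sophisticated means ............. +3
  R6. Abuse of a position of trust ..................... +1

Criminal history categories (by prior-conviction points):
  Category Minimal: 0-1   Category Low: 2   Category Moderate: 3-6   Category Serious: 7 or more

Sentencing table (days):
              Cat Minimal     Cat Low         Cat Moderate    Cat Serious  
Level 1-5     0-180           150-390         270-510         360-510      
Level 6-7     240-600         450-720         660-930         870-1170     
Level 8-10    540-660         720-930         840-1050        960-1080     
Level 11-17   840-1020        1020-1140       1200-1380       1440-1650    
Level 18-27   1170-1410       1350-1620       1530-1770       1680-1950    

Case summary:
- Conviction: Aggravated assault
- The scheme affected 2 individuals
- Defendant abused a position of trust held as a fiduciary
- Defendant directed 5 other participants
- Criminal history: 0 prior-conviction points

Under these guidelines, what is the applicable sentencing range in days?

Base offense level for aggravated assault: 4.
R2 applies (level before this adjustment is 4 < 16, so +2): 4 + 2 = 6.
R4 does not apply.
R5 does not apply.
R6 applies: 6 + 1 = 7.
Final offense level: 7.
Criminal history: 0 prior points → Category Minimal (0-1).
Level 7 falls in the 6-7 band.
Grid: Level 6-7 × Category Minimal = 240-600 days.

240-600 days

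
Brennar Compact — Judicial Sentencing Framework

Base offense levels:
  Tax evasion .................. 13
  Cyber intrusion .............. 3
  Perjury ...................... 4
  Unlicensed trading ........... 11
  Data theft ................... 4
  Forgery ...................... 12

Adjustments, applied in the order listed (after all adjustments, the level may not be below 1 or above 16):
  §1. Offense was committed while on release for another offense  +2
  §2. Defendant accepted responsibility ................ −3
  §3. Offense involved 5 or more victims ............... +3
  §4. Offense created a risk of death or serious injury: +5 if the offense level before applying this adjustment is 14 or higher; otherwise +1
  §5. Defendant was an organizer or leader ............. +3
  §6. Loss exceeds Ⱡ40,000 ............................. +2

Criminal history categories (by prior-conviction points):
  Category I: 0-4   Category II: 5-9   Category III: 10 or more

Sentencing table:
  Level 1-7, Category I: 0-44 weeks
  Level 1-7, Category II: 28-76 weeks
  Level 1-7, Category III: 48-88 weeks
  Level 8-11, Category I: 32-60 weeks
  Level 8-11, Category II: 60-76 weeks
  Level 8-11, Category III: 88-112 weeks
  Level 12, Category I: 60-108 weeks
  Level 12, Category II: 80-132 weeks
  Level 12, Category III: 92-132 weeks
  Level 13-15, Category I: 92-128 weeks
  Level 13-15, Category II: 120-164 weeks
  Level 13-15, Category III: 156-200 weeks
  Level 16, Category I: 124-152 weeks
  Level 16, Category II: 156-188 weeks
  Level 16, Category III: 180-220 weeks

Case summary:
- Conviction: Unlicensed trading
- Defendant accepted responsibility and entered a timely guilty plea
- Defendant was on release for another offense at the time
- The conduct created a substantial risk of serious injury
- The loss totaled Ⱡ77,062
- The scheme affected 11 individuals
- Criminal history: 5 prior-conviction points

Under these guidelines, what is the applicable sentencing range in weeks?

156-188 weeks

Base offense level for unlicensed trading: 11.
§1 applies: 11 + 2 = 13.
§2 applies: 13 − 3 = 10.
§3 applies: 10 + 3 = 13.
§4 applies (level before this adjustment is 13 < 14, so +1): 13 + 1 = 14.
§6 applies: 14 + 2 = 16.
Final offense level: 16.
Criminal history: 5 prior points → Category II (5-9).
Level 16 falls in the 16 band.
Grid: Level 16 × Category II = 156-188 weeks.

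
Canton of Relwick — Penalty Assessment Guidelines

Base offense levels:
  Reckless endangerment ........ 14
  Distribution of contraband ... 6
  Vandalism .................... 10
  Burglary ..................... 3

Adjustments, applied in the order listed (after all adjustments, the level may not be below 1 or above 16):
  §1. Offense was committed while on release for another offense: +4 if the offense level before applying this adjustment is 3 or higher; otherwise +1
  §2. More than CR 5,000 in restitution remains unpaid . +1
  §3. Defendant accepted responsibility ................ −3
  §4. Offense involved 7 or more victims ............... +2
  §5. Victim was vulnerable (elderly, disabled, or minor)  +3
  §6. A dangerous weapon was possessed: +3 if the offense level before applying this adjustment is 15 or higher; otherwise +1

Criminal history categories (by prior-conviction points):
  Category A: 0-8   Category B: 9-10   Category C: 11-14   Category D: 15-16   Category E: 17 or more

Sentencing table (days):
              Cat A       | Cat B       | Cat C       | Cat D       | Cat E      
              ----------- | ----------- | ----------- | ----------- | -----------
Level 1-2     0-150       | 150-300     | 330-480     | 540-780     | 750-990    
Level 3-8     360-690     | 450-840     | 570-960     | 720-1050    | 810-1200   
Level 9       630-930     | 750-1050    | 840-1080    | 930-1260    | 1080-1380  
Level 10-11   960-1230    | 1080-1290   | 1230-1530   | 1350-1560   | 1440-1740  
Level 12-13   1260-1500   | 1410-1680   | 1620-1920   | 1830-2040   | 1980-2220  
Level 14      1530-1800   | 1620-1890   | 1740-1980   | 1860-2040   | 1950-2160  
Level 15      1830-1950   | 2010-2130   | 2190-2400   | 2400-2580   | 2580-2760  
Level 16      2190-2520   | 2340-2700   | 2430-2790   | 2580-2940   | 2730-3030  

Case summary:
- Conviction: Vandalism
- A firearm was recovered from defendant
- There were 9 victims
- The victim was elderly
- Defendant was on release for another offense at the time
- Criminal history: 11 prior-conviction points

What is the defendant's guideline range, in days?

2430-2790 days

Base offense level for vandalism: 10.
§1 applies (level before this adjustment is 10 ≥ 3, so +4): 10 + 4 = 14.
§4 applies: 14 + 2 = 16.
§5 applies: 16 + 3 = 19.
§6 applies (level before this adjustment is 19 ≥ 15, so +3): 19 + 3 = 22.
Level 22 exceeds the maximum of 16; capped at 16.
Final offense level: 16.
Criminal history: 11 prior points → Category C (11-14).
Level 16 falls in the 16 band.
Grid: Level 16 × Category C = 2430-2790 days.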